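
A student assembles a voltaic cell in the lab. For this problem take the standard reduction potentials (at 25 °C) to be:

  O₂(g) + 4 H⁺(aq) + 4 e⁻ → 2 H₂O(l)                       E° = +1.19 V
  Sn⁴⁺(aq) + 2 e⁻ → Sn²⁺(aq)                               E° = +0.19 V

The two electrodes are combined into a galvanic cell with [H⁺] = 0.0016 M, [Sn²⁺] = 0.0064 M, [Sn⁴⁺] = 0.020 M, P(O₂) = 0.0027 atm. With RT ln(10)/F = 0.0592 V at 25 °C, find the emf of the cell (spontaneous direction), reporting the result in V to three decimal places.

+0.782 V

O₂/H₂O is the cathode (higher E°), Sn⁴⁺/Sn²⁺ the anode: E°cell = +1.19 − (+0.19) = +1.00 V, n = 4.
Overall: O₂(g) + 4 H⁺(aq) + 2 Sn²⁺(aq) → 2 H₂O(l) + 2 Sn⁴⁺(aq)
Q = [Sn⁴⁺]^2 / (P(O₂)·[H⁺]^4·[Sn²⁺]^2); log Q = 14.742.
E = E° − (0.0592/n) log Q = +1.00 − (0.0592/4)(14.742) = +0.782 V.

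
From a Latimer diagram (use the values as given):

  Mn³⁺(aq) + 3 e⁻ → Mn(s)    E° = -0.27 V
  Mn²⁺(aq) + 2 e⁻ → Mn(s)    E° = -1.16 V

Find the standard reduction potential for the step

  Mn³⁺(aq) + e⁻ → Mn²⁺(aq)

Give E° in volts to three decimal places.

Sequential free energies add, so n₃E°₃ = n₁E°₁ + n₂E°₂.
With n₃ = 3, and the known step contributing 2×(-1.16) V, the unknown satisfies 1·E° = 3×(-0.27) − 2×(-1.16) = +1.510.
E° = +1.510 / 1 = +1.510 V.

+1.510 V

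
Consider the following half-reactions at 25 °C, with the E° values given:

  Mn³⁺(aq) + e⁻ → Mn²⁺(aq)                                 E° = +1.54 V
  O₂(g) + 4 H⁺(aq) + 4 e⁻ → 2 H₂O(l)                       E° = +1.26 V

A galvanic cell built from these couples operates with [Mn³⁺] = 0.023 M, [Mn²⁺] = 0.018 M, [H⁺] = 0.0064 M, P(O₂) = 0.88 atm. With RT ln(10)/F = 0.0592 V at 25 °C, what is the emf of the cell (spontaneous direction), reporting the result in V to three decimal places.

Mn³⁺/Mn²⁺ is the cathode (higher E°), O₂/H₂O the anode: E°cell = +1.54 − (+1.26) = +0.28 V, n = 4.
Overall: 4 Mn³⁺(aq) + 2 H₂O(l) → 4 Mn²⁺(aq) + O₂(g) + 4 H⁺(aq)
Q = [Mn²⁺]^4·P(O₂)·[H⁺]^4 / ([Mn³⁺]^4); log Q = -9.257.
E = E° − (0.0592/n) log Q = +0.28 − (0.0592/4)(-9.257) = +0.417 V.

+0.417 V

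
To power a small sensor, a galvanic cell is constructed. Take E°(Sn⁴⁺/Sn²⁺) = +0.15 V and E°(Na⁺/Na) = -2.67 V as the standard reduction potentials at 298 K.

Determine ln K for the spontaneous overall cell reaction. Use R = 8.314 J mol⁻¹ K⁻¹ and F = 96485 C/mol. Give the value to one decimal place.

Cathode: Sn⁴⁺/Sn²⁺; anode: Na⁺/Na. E°cell = (+0.15) − (-2.67) = +2.82 V, with n = 2.
ΔG° = −nFE° = −RT ln K, so ln K = nFE°/(RT) = (2)(96485)(+2.82) / ((8.314)(298)) = 219.641.

219.6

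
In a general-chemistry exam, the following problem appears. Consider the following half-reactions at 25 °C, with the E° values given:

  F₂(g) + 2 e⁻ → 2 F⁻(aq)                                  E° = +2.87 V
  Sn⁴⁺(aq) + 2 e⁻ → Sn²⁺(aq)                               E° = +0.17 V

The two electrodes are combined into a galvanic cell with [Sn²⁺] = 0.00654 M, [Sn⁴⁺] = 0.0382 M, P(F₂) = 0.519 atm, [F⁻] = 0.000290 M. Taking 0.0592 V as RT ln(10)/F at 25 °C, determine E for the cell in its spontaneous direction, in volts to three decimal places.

F₂/F⁻ is the cathode (higher E°), Sn⁴⁺/Sn²⁺ the anode: E°cell = +2.87 − (+0.17) = +2.70 V, n = 2.
Overall: F₂(g) + Sn²⁺(aq) → 2 F⁻(aq) + Sn⁴⁺(aq)
Q = [F⁻]^2·[Sn⁴⁺] / (P(F₂)·[Sn²⁺]); log Q = -6.024.
E = E° − (0.0592/n) log Q = +2.70 − (0.0592/2)(-6.024) = +2.878 V.

+2.878 V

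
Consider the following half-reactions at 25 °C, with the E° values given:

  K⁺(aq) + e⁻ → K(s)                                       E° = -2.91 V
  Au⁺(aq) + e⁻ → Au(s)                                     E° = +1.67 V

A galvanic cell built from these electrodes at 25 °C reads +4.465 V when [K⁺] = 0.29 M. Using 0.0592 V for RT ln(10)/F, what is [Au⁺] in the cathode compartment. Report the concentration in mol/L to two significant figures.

0.0033 M

Au⁺/Au is the cathode, K⁺/K the anode: E°cell = +4.58 V, n = 1.
Overall reaction: Au⁺(aq) + K(s) → Au(s) + K⁺(aq); Q = [K⁺]^1/[Au⁺]^1.
From E = E° − (0.0592/n) log Q: log Q = (E° − E)·n/0.0592 = (+4.58 − (+4.465))·1/0.0592 = 1.9426.
So 1·log[Au⁺] = 1·log(0.29) − log Q = -0.5376 − (1.9426) = -2.4802; [Au⁺] = 10^(-2.4802) ≈ 0.0033 M.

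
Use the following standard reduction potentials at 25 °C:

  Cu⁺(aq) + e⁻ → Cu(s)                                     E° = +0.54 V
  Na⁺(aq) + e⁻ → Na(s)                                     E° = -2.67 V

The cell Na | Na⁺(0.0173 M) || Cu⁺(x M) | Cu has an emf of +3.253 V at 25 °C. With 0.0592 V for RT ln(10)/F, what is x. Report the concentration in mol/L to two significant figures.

Cu⁺/Cu is the cathode, Na⁺/Na the anode: E°cell = +3.21 V, n = 1.
Overall reaction: Cu⁺(aq) + Na(s) → Cu(s) + Na⁺(aq); Q = [Na⁺]^1/[Cu⁺]^1.
From E = E° − (0.0592/n) log Q: log Q = (E° − E)·n/0.0592 = (+3.21 − (+3.253))·1/0.0592 = -0.7264.
So 1·log[Cu⁺] = 1·log(0.0173) − log Q = -1.7620 − (-0.7264) = -1.0356; [Cu⁺] = 10^(-1.0356) ≈ 0.092 M.

0.092 M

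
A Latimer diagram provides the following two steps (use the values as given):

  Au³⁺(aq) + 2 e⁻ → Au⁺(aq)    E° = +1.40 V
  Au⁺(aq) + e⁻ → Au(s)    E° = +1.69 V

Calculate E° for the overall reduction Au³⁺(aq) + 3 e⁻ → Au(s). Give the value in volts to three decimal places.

Standard free energies of sequential steps add: ΔG°₃ = ΔG°₁ + ΔG°₂, so n₃E°₃ = n₁E°₁ + n₂E°₂.
E°₃ = (2×+1.40 + 1×+1.69) / 3 = (+4.490) / 3 = +1.497 V.

+1.497 V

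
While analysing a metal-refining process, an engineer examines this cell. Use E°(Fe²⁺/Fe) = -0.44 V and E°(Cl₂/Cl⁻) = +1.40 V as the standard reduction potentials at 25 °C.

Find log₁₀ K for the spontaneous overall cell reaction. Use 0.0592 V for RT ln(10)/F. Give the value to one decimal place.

62.2

Cathode: Cl₂/Cl⁻; anode: Fe²⁺/Fe. E°cell = +1.84 V, n = 2.
log K = nE°cell / 0.0592 = (2)(+1.84) / 0.0592 = 62.2.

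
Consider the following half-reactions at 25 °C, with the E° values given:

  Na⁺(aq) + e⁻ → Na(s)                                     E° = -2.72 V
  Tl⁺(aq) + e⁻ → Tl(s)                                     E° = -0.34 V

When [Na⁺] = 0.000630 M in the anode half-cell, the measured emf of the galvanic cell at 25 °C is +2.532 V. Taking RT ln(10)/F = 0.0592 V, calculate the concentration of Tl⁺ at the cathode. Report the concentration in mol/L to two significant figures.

0.23 M

Tl⁺/Tl is the cathode, Na⁺/Na the anode: E°cell = +2.38 V, n = 1.
Overall reaction: Tl⁺(aq) + Na(s) → Tl(s) + Na⁺(aq); Q = [Na⁺]^1/[Tl⁺]^1.
From E = E° − (0.0592/n) log Q: log Q = (E° − E)·n/0.0592 = (+2.38 − (+2.532))·1/0.0592 = -2.5676.
So 1·log[Tl⁺] = 1·log(0.00063) − log Q = -3.2007 − (-2.5676) = -0.6331; [Tl⁺] = 10^(-0.6331) ≈ 0.23 M.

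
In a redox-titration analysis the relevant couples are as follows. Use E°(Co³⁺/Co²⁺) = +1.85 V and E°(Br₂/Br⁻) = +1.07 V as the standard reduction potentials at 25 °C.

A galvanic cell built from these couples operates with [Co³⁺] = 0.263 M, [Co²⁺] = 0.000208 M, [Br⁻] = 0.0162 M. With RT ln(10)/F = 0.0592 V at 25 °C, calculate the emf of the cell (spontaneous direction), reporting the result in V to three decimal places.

Co³⁺/Co²⁺ is the cathode (higher E°), Br₂/Br⁻ the anode: E°cell = +1.85 − (+1.07) = +0.78 V, n = 2.
Overall: 2 Co³⁺(aq) + 2 Br⁻(aq) → 2 Co²⁺(aq) + Br₂(l)
Q = [Co²⁺]^2 / ([Co³⁺]^2·[Br⁻]^2); log Q = -2.623.
E = E° − (0.0592/n) log Q = +0.78 − (0.0592/2)(-2.623) = +0.858 V.

+0.858 V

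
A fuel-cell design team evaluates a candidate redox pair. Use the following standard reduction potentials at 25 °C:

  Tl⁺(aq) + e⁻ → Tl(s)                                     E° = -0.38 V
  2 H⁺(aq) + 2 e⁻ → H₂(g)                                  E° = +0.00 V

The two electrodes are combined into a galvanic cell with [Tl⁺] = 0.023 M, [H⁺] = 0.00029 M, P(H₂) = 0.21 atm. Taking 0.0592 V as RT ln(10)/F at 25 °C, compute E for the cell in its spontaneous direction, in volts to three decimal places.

H⁺/H₂ is the cathode (higher E°), Tl⁺/Tl the anode: E°cell = +0.00 − (-0.38) = +0.38 V, n = 2.
Overall: 2 H⁺(aq) + 2 Tl(s) → H₂(g) + 2 Tl⁺(aq)
Q = P(H₂)·[Tl⁺]^2 / ([H⁺]^2); log Q = 3.121.
E = E° − (0.0592/n) log Q = +0.38 − (0.0592/2)(3.121) = +0.288 V.

+0.288 V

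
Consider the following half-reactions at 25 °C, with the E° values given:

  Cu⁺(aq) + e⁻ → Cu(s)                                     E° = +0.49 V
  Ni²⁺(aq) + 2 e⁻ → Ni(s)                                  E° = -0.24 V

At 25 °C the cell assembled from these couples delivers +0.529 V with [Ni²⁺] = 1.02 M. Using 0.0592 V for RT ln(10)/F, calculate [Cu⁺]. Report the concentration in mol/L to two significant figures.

Cu⁺/Cu is the cathode, Ni²⁺/Ni the anode: E°cell = +0.73 V, n = 2.
Overall reaction: 2 Cu⁺(aq) + Ni(s) → 2 Cu(s) + Ni²⁺(aq); Q = [Ni²⁺]^1/[Cu⁺]^2.
From E = E° − (0.0592/n) log Q: log Q = (E° − E)·n/0.0592 = (+0.73 − (+0.529))·2/0.0592 = 6.7905.
So 2·log[Cu⁺] = 1·log(1.02) − log Q = 0.0086 − (6.7905) = -6.7819; log[Cu⁺] = -6.7819 / 2 = -3.3910; [Cu⁺] = 10^(-3.3910) ≈ 0.00041 M.

0.00041 M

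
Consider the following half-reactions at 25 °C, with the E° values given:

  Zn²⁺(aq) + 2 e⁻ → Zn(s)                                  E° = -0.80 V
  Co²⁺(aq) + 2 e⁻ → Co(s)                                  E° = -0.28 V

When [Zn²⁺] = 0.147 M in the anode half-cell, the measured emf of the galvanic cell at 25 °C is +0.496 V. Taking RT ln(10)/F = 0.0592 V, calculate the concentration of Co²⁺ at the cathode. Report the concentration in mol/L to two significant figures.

Co²⁺/Co is the cathode, Zn²⁺/Zn the anode: E°cell = +0.52 V, n = 2.
Overall reaction: Co²⁺(aq) + Zn(s) → Co(s) + Zn²⁺(aq); Q = [Zn²⁺]^1/[Co²⁺]^1.
From E = E° − (0.0592/n) log Q: log Q = (E° − E)·n/0.0592 = (+0.52 − (+0.496))·2/0.0592 = 0.8108.
So 1·log[Co²⁺] = 1·log(0.147) − log Q = -0.8327 − (0.8108) = -1.6435; [Co²⁺] = 10^(-1.6435) ≈ 0.023 M.

0.023 M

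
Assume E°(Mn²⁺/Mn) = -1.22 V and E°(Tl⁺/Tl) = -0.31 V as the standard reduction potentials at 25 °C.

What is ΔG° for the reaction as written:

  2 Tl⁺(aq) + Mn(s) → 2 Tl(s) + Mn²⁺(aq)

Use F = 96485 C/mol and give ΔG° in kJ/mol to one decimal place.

As written, Tl⁺/Tl is reduced (cathode) and Mn²⁺/Mn is oxidised (anode), so E°cell = (-0.31) − (-1.22) = +0.91 V.
Balancing electrons gives n = 2.
ΔG° = −nFE° = −(2)(96485)(+0.91) = -175,603 J = -175.6 kJ/mol.

-175.6 kJ/mol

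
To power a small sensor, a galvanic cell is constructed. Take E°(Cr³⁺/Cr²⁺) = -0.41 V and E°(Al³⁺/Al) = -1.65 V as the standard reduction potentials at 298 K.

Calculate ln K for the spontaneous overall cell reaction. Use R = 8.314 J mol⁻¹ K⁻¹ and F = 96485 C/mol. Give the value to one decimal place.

Cathode: Cr³⁺/Cr²⁺; anode: Al³⁺/Al. E°cell = (-0.41) − (-1.65) = +1.24 V, with n = 3.
ΔG° = −nFE° = −RT ln K, so ln K = nFE°/(RT) = (3)(96485)(+1.24) / ((8.314)(298)) = 144.869.

144.9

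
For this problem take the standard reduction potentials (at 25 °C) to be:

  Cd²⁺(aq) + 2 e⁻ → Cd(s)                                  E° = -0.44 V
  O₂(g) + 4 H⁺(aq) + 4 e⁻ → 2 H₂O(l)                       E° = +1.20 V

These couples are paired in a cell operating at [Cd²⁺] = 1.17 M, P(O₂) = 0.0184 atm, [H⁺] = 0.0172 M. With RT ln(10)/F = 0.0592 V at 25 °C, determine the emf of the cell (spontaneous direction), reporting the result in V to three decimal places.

+1.508 V

O₂/H₂O is the cathode (higher E°), Cd²⁺/Cd the anode: E°cell = +1.20 − (-0.44) = +1.64 V, n = 4.
Overall: O₂(g) + 4 H⁺(aq) + 2 Cd(s) → 2 H₂O(l) + 2 Cd²⁺(aq)
Q = [Cd²⁺]^2 / (P(O₂)·[H⁺]^4); log Q = 8.929.
E = E° − (0.0592/n) log Q = +1.64 − (0.0592/4)(8.929) = +1.508 V.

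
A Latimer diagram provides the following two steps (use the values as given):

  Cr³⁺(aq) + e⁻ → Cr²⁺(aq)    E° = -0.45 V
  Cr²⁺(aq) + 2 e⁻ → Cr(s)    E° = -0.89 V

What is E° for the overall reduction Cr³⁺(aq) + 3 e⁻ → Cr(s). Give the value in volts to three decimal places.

-0.743 V

Since ΔG° = −nFE° is additive over sequential reductions, n₃E°₃ = n₁E°₁ + n₂E°₂.
E°₃ = (1×-0.45 + 2×-0.89) / 3 = (-2.230) / 3 = -0.743 V.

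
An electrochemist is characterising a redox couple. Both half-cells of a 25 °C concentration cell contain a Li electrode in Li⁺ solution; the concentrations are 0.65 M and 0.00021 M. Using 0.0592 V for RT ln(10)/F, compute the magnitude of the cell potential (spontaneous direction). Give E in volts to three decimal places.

+0.207 V

For a concentration cell E°cell = 0. The 0.65 M side is the cathode (reduction is favoured where [Li⁺] is higher).
With n = 1, E = −(0.0592/1) log([Li⁺]ₐₙ/[Li⁺]꜀ₐₜ) = −(0.0592/1) log(0.00021/0.65) = −(0.0592/1)(-3.491) = +0.207 V.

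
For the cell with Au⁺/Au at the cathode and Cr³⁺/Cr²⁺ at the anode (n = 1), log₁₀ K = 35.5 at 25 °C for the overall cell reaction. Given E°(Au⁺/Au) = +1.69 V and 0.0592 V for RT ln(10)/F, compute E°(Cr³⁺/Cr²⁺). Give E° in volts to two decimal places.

E°cell = (0.0592/n)·log K = (0.0592/1)(35.5) = +2.102 V.
Since Au⁺/Au is the cathode and Cr³⁺/Cr²⁺ the anode, E°cell = E°(Au⁺/Au) − E°(Cr³⁺/Cr²⁺).
So E°(Cr³⁺/Cr²⁺) = E°(Au⁺/Au) − E°cell = (+1.69) − (+2.102) = -0.41 V.

-0.41 V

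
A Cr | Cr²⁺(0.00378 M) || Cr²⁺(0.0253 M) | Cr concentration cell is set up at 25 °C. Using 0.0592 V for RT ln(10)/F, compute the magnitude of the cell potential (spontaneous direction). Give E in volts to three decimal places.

+0.024 V

For a concentration cell E°cell = 0. The 0.0253 M side is the cathode (reduction is favoured where [Cr²⁺] is higher).
With n = 2, E = −(0.0592/2) log([Cr²⁺]ₐₙ/[Cr²⁺]꜀ₐₜ) = −(0.0592/2) log(0.00378/0.0253) = −(0.0592/2)(-0.826) = +0.024 V.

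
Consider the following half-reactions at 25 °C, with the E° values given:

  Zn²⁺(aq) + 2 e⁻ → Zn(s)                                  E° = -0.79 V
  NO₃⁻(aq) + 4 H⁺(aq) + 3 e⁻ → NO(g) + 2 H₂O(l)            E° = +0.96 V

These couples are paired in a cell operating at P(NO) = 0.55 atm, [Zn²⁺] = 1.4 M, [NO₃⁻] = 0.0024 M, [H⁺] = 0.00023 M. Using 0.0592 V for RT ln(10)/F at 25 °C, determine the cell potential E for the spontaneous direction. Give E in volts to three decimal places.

+1.412 V

NO₃⁻/NO is the cathode (higher E°), Zn²⁺/Zn the anode: E°cell = +0.96 − (-0.79) = +1.75 V, n = 6.
Overall: 2 NO₃⁻(aq) + 8 H⁺(aq) + 3 Zn(s) → 2 NO(g) + 4 H₂O(l) + 3 Zn²⁺(aq)
Q = P(NO)^2·[Zn²⁺]^3 / ([NO₃⁻]^2·[H⁺]^8); log Q = 34.265.
E = E° − (0.0592/n) log Q = +1.75 − (0.0592/6)(34.265) = +1.412 V.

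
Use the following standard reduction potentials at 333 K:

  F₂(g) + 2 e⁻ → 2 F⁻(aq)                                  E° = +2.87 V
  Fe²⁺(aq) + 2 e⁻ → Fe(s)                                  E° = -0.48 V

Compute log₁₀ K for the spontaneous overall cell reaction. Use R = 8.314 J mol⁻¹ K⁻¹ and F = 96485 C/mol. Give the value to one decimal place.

101.4

Cathode: F₂/F⁻; anode: Fe²⁺/Fe. E°cell = (+2.87) − (-0.48) = +3.35 V, with n = 2.
ΔG° = −nFE° = −RT ln K, so ln K = nFE°/(RT) = (2)(96485)(+3.35) / ((8.314)(333)) = 233.496.
log₁₀ K = 233.496 / ln 10 = 101.4.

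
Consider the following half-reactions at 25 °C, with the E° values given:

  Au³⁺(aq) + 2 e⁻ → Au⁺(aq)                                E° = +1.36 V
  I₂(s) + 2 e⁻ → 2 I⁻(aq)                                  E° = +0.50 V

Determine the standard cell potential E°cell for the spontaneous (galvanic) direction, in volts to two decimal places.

+0.86 V

The Au³⁺/Au⁺ couple has the higher reduction potential, so it is the cathode; I₂/I⁻ is oxidised at the anode.
E°cell = E°(cathode) − E°(anode) = (+1.36) − (+0.50) = +0.86 V.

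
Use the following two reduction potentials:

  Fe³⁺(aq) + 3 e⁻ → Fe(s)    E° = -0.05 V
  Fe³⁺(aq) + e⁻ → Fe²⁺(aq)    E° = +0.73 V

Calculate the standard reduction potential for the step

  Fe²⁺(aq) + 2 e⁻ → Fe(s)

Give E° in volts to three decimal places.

-0.440 V

Sequential free energies add, so n₃E°₃ = n₁E°₁ + n₂E°₂.
With n₃ = 3, and the known step contributing 1×(+0.73) V, the unknown satisfies 2·E° = 3×(-0.05) − 1×(+0.73) = -0.880.
E° = -0.880 / 2 = -0.440 V.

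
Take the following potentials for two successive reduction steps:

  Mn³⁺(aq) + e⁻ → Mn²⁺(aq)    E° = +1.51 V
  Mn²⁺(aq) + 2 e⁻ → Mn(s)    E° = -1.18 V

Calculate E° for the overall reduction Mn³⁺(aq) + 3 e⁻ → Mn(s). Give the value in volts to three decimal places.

-0.283 V

Standard free energies of sequential steps add: ΔG°₃ = ΔG°₁ + ΔG°₂, so n₃E°₃ = n₁E°₁ + n₂E°₂.
E°₃ = (1×+1.51 + 2×-1.18) / 3 = (-0.850) / 3 = -0.283 V.
Simply averaging or adding the two E° values would be wrong; the electron-weighted sum is required.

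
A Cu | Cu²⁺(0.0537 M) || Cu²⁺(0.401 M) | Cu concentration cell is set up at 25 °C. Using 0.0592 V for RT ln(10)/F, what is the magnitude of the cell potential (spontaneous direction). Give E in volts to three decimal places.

For a concentration cell E°cell = 0. The 0.401 M side is the cathode (reduction is favoured where [Cu²⁺] is higher).
With n = 2, E = −(0.0592/2) log([Cu²⁺]ₐₙ/[Cu²⁺]꜀ₐₜ) = −(0.0592/2) log(0.0537/0.401) = −(0.0592/2)(-0.873) = +0.026 V.

+0.026 V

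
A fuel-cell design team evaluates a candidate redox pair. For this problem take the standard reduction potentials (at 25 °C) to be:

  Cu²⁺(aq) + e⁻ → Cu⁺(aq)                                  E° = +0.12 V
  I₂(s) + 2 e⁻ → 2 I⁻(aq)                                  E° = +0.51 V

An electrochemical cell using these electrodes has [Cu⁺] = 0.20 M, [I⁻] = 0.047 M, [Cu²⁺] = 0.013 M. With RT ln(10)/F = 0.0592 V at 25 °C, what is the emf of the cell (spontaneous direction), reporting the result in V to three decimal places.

+0.539 V

I₂/I⁻ is the cathode (higher E°), Cu²⁺/Cu⁺ the anode: E°cell = +0.51 − (+0.12) = +0.39 V, n = 2.
Overall: I₂(s) + 2 Cu⁺(aq) → 2 I⁻(aq) + 2 Cu²⁺(aq)
Q = [I⁻]^2·[Cu²⁺]^2 / ([Cu⁺]^2); log Q = -5.030.
E = E° − (0.0592/n) log Q = +0.39 − (0.0592/2)(-5.030) = +0.539 V.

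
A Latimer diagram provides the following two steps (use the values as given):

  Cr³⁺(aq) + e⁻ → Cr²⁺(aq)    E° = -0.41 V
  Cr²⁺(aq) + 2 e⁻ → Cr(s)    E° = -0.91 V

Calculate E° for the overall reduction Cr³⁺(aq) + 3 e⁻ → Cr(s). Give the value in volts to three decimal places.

-0.743 V

Since ΔG° = −nFE° is additive over sequential reductions, n₃E°₃ = n₁E°₁ + n₂E°₂.
E°₃ = (1×-0.41 + 2×-0.91) / 3 = (-2.230) / 3 = -0.743 V.
Simply averaging or adding the two E° values would be wrong; the electron-weighted sum is required.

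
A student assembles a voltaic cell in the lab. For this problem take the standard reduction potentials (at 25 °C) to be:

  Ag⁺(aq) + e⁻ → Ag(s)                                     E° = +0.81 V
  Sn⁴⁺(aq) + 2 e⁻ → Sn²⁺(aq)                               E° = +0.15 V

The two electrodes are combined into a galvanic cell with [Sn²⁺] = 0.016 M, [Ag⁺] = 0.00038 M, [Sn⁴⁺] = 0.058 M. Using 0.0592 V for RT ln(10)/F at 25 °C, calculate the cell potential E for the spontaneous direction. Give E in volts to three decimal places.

Ag⁺/Ag is the cathode (higher E°), Sn⁴⁺/Sn²⁺ the anode: E°cell = +0.81 − (+0.15) = +0.66 V, n = 2.
Overall: 2 Ag⁺(aq) + Sn²⁺(aq) → 2 Ag(s) + Sn⁴⁺(aq)
Q = [Sn⁴⁺] / ([Ag⁺]^2·[Sn²⁺]); log Q = 7.400.
E = E° − (0.0592/n) log Q = +0.66 − (0.0592/2)(7.400) = +0.441 V.

+0.441 V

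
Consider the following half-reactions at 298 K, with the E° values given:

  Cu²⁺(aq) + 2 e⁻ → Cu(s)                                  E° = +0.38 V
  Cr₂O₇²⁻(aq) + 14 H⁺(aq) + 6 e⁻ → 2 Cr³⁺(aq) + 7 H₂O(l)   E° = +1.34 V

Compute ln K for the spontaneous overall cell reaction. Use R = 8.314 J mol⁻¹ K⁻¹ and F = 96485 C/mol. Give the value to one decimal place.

224.3

Cathode: Cr₂O₇²⁻/Cr³⁺; anode: Cu²⁺/Cu. E°cell = (+1.34) − (+0.38) = +0.96 V, with n = 6.
ΔG° = −nFE° = −RT ln K, so ln K = nFE°/(RT) = (6)(96485)(+0.96) / ((8.314)(298)) = 224.314.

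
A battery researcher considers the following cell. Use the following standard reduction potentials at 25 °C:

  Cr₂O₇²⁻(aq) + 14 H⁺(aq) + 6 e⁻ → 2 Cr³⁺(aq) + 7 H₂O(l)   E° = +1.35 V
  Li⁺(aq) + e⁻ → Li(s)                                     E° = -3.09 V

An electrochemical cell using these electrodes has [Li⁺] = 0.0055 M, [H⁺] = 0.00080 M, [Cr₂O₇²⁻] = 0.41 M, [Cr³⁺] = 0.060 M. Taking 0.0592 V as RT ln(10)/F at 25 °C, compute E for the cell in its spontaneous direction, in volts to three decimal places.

+4.166 V

Cr₂O₇²⁻/Cr³⁺ is the cathode (higher E°), Li⁺/Li the anode: E°cell = +1.35 − (-3.09) = +4.44 V, n = 6.
Overall: Cr₂O₇²⁻(aq) + 14 H⁺(aq) + 6 Li(s) → 2 Cr³⁺(aq) + 7 H₂O(l) + 6 Li⁺(aq)
Q = [Cr³⁺]^2·[Li⁺]^6 / ([Cr₂O₇²⁻]·[H⁺]^14); log Q = 27.742.
E = E° − (0.0592/n) log Q = +4.44 − (0.0592/6)(27.742) = +4.166 V.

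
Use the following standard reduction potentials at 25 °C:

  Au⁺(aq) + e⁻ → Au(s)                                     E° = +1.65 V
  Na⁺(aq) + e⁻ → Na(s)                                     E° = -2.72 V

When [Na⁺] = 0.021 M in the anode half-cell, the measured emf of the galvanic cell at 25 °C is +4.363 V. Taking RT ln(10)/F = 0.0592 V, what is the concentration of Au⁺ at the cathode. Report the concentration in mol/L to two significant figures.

0.016 M

Au⁺/Au is the cathode, Na⁺/Na the anode: E°cell = +4.37 V, n = 1.
Overall reaction: Au⁺(aq) + Na(s) → Au(s) + Na⁺(aq); Q = [Na⁺]^1/[Au⁺]^1.
From E = E° − (0.0592/n) log Q: log Q = (E° − E)·n/0.0592 = (+4.37 − (+4.363))·1/0.0592 = 0.1182.
So 1·log[Au⁺] = 1·log(0.021) − log Q = -1.6778 − (0.1182) = -1.7960; [Au⁺] = 10^(-1.7960) ≈ 0.016 M.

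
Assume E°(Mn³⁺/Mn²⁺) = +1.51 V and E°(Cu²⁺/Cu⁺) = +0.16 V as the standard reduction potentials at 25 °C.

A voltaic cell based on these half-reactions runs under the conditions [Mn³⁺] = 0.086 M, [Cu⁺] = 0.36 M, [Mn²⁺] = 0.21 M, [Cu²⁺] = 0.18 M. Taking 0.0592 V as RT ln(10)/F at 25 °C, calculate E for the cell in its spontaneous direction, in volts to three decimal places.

Mn³⁺/Mn²⁺ is the cathode (higher E°), Cu²⁺/Cu⁺ the anode: E°cell = +1.51 − (+0.16) = +1.35 V, n = 1.
Overall: Mn³⁺(aq) + Cu⁺(aq) → Mn²⁺(aq) + Cu²⁺(aq)
Q = [Mn²⁺]·[Cu²⁺] / ([Mn³⁺]·[Cu⁺]); log Q = 0.087.
E = E° − (0.0592/n) log Q = +1.35 − (0.0592/1)(0.087) = +1.345 V.

+1.345 V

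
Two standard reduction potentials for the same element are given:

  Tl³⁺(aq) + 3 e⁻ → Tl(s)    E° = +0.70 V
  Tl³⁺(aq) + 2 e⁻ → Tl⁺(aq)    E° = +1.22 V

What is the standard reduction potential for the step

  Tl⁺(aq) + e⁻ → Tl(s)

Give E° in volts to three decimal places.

Sequential free energies add, so n₃E°₃ = n₁E°₁ + n₂E°₂.
With n₃ = 3, and the known step contributing 2×(+1.22) V, the unknown satisfies 1·E° = 3×(+0.70) − 2×(+1.22) = -0.340.
E° = -0.340 / 1 = -0.340 V.

-0.340 V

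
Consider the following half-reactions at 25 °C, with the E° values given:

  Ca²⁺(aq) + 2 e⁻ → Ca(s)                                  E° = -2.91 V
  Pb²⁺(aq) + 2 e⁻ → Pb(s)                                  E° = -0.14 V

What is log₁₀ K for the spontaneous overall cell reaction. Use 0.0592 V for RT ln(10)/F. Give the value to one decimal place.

93.6

Cathode: Pb²⁺/Pb; anode: Ca²⁺/Ca. E°cell = +2.77 V, n = 2.
log K = nE°cell / 0.0592 = (2)(+2.77) / 0.0592 = 93.6.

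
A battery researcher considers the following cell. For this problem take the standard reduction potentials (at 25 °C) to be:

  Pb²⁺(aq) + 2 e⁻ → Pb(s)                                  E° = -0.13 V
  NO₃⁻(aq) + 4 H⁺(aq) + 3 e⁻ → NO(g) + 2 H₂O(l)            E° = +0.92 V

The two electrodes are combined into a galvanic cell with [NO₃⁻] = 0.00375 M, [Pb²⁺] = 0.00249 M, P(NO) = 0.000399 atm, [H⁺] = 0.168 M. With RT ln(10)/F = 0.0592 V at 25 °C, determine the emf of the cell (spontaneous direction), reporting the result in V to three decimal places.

+1.085 V

NO₃⁻/NO is the cathode (higher E°), Pb²⁺/Pb the anode: E°cell = +0.92 − (-0.13) = +1.05 V, n = 6.
Overall: 2 NO₃⁻(aq) + 8 H⁺(aq) + 3 Pb(s) → 2 NO(g) + 4 H₂O(l) + 3 Pb²⁺(aq)
Q = P(NO)^2·[Pb²⁺]^3 / ([NO₃⁻]^2·[H⁺]^8); log Q = -3.560.
E = E° − (0.0592/n) log Q = +1.05 − (0.0592/6)(-3.560) = +1.085 V.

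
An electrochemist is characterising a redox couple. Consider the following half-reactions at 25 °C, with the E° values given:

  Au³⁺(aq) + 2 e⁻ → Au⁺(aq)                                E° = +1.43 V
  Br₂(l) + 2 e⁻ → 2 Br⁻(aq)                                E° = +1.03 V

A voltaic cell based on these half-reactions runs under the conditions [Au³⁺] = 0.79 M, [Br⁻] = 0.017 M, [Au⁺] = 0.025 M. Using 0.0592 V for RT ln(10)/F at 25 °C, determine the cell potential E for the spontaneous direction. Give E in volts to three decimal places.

Au³⁺/Au⁺ is the cathode (higher E°), Br₂/Br⁻ the anode: E°cell = +1.43 − (+1.03) = +0.40 V, n = 2.
Overall: Au³⁺(aq) + 2 Br⁻(aq) → Au⁺(aq) + Br₂(l)
Q = [Au⁺] / ([Au³⁺]·[Br⁻]^2); log Q = 2.039.
E = E° − (0.0592/n) log Q = +0.40 − (0.0592/2)(2.039) = +0.340 V.

+0.340 V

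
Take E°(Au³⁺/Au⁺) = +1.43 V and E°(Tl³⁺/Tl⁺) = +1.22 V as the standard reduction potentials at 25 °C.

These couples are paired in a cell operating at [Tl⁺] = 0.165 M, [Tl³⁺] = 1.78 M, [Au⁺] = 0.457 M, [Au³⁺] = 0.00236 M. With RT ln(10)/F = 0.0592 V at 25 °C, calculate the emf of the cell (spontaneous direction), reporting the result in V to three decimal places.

Au³⁺/Au⁺ is the cathode (higher E°), Tl³⁺/Tl⁺ the anode: E°cell = +1.43 − (+1.22) = +0.21 V, n = 2.
Overall: Au³⁺(aq) + Tl⁺(aq) → Au⁺(aq) + Tl³⁺(aq)
Q = [Au⁺]·[Tl³⁺] / ([Au³⁺]·[Tl⁺]); log Q = 3.320.
E = E° − (0.0592/n) log Q = +0.21 − (0.0592/2)(3.320) = +0.112 V.

+0.112 V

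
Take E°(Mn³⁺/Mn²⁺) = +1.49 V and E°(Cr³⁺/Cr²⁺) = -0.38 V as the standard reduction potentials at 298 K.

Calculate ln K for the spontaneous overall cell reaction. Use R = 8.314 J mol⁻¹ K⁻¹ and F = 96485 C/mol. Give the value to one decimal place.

Cathode: Mn³⁺/Mn²⁺; anode: Cr³⁺/Cr²⁺. E°cell = (+1.49) − (-0.38) = +1.87 V, with n = 1.
ΔG° = −nFE° = −RT ln K, so ln K = nFE°/(RT) = (1)(96485)(+1.87) / ((8.314)(298)) = 72.824.

72.8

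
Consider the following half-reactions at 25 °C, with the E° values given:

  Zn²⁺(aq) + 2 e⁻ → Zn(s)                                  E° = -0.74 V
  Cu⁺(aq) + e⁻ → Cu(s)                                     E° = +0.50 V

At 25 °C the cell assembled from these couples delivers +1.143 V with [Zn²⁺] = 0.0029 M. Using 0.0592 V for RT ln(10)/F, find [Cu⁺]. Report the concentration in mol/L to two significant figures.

Cu⁺/Cu is the cathode, Zn²⁺/Zn the anode: E°cell = +1.24 V, n = 2.
Overall reaction: 2 Cu⁺(aq) + Zn(s) → 2 Cu(s) + Zn²⁺(aq); Q = [Zn²⁺]^1/[Cu⁺]^2.
From E = E° − (0.0592/n) log Q: log Q = (E° − E)·n/0.0592 = (+1.24 − (+1.143))·2/0.0592 = 3.2770.
So 2·log[Cu⁺] = 1·log(0.0029) − log Q = -2.5376 − (3.2770) = -5.8146; log[Cu⁺] = -5.8146 / 2 = -2.9073; [Cu⁺] = 10^(-2.9073) ≈ 0.0012 M.

0.0012 M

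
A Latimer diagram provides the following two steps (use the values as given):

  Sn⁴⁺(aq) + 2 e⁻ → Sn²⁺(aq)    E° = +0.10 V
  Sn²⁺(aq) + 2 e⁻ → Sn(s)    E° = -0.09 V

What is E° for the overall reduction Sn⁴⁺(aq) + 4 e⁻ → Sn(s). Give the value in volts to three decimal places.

Since ΔG° = −nFE° is additive over sequential reductions, n₃E°₃ = n₁E°₁ + n₂E°₂.
E°₃ = (2×+0.10 + 2×-0.09) / 4 = (+0.020) / 4 = +0.005 V.

+0.005 V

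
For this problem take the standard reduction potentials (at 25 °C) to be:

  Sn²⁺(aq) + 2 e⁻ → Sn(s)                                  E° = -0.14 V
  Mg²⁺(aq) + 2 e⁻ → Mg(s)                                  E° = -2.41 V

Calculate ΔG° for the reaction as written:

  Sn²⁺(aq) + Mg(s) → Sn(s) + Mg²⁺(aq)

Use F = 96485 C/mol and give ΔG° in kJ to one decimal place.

-438.0 kJ

As written, Sn²⁺/Sn is reduced (cathode) and Mg²⁺/Mg is oxidised (anode), so E°cell = (-0.14) − (-2.41) = +2.27 V.
Balancing electrons gives n = 2.
ΔG° = −nFE° = −(2)(96485)(+2.27) = -438,042 J = -438.0 kJ.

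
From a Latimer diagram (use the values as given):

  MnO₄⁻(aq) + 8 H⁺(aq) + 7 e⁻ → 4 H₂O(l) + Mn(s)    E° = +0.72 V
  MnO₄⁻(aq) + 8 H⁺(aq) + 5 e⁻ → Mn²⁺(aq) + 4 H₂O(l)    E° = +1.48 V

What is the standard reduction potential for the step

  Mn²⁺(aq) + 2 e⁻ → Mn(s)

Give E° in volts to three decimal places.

-1.180 V

Sequential free energies add, so n₃E°₃ = n₁E°₁ + n₂E°₂.
With n₃ = 7, and the known step contributing 5×(+1.48) V, the unknown satisfies 2·E° = 7×(+0.72) − 5×(+1.48) = -2.360.
E° = -2.360 / 2 = -1.180 V.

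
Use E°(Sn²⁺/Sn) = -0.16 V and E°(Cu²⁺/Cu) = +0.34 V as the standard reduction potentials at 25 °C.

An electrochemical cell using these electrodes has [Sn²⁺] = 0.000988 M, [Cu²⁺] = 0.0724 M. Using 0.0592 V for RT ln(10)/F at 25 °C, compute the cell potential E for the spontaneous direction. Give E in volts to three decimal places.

+0.555 V

Cu²⁺/Cu is the cathode (higher E°), Sn²⁺/Sn the anode: E°cell = +0.34 − (-0.16) = +0.50 V, n = 2.
Overall: Cu²⁺(aq) + Sn(s) → Cu(s) + Sn²⁺(aq)
Q = [Sn²⁺] / ([Cu²⁺]); log Q = -1.865.
E = E° − (0.0592/n) log Q = +0.50 − (0.0592/2)(-1.865) = +0.555 V.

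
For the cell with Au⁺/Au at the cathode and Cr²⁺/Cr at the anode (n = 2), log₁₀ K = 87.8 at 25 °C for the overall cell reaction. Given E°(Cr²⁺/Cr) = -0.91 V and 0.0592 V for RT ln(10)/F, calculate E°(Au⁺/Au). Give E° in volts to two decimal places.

+1.69 V

E°cell = (0.0592/n)·log K = (0.0592/2)(87.8) = +2.599 V.
Since Au⁺/Au is the cathode and Cr²⁺/Cr the anode, E°cell = E°(Au⁺/Au) − E°(Cr²⁺/Cr).
So E°(Au⁺/Au) = E°cell + E°(Cr²⁺/Cr) = +2.599 + (-0.91) = +1.69 V.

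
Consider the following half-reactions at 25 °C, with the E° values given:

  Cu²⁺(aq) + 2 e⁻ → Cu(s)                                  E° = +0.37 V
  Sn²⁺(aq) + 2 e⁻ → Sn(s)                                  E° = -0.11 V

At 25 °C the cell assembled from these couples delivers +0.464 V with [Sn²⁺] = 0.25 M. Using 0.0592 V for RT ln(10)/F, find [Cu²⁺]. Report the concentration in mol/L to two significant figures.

Cu²⁺/Cu is the cathode, Sn²⁺/Sn the anode: E°cell = +0.48 V, n = 2.
Overall reaction: Cu²⁺(aq) + Sn(s) → Cu(s) + Sn²⁺(aq); Q = [Sn²⁺]^1/[Cu²⁺]^1.
From E = E° − (0.0592/n) log Q: log Q = (E° − E)·n/0.0592 = (+0.48 − (+0.464))·2/0.0592 = 0.5405.
So 1·log[Cu²⁺] = 1·log(0.25) − log Q = -0.6021 − (0.5405) = -1.1426; [Cu²⁺] = 10^(-1.1426) ≈ 0.072 M.

0.072 M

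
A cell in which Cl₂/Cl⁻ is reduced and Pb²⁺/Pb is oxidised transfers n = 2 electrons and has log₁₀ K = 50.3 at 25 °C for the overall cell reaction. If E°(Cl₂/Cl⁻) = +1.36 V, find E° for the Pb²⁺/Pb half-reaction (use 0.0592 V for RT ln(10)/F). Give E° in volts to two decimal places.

E°cell = (0.0592/n)·log K = (0.0592/2)(50.3) = +1.489 V.
Since Cl₂/Cl⁻ is the cathode and Pb²⁺/Pb the anode, E°cell = E°(Cl₂/Cl⁻) − E°(Pb²⁺/Pb).
So E°(Pb²⁺/Pb) = E°(Cl₂/Cl⁻) − E°cell = (+1.36) − (+1.489) = -0.13 V.

-0.13 V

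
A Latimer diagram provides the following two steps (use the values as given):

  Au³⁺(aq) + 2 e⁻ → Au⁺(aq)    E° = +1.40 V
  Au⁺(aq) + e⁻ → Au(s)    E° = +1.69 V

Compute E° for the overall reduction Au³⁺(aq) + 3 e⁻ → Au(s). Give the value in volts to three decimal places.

+1.497 V

Standard free energies of sequential steps add: ΔG°₃ = ΔG°₁ + ΔG°₂, so n₃E°₃ = n₁E°₁ + n₂E°₂.
E°₃ = (2×+1.40 + 1×+1.69) / 3 = (+4.490) / 3 = +1.497 V.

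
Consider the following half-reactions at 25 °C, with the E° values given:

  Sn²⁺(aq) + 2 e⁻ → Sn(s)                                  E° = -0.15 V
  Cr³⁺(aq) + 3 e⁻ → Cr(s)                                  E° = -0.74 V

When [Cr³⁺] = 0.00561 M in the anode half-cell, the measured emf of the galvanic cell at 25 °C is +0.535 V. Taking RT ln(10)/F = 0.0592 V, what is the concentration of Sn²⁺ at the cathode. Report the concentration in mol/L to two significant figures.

Sn²⁺/Sn is the cathode, Cr³⁺/Cr the anode: E°cell = +0.59 V, n = 6.
Overall reaction: 3 Sn²⁺(aq) + 2 Cr(s) → 3 Sn(s) + 2 Cr³⁺(aq); Q = [Cr³⁺]^2/[Sn²⁺]^3.
From E = E° − (0.0592/n) log Q: log Q = (E° − E)·n/0.0592 = (+0.59 − (+0.535))·6/0.0592 = 5.5743.
So 3·log[Sn²⁺] = 2·log(0.00561) − log Q = -4.5021 − (5.5743) = -10.0764; log[Sn²⁺] = -10.0764 / 3 = -3.3588; [Sn²⁺] = 10^(-3.3588) ≈ 0.00044 M.

0.00044 M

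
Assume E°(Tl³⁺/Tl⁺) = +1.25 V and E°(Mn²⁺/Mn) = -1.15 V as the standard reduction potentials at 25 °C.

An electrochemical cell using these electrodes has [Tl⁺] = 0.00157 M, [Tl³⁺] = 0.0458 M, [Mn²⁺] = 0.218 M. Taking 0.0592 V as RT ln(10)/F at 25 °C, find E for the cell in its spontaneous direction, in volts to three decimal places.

Tl³⁺/Tl⁺ is the cathode (higher E°), Mn²⁺/Mn the anode: E°cell = +1.25 − (-1.15) = +2.40 V, n = 2.
Overall: Tl³⁺(aq) + Mn(s) → Tl⁺(aq) + Mn²⁺(aq)
Q = [Tl⁺]·[Mn²⁺] / ([Tl³⁺]); log Q = -2.127.
E = E° − (0.0592/n) log Q = +2.40 − (0.0592/2)(-2.127) = +2.463 V.

+2.463 V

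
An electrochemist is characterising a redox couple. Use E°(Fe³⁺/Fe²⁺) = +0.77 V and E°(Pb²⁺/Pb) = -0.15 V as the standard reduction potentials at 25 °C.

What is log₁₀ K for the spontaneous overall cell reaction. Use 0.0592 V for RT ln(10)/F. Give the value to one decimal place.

31.1

Cathode: Fe³⁺/Fe²⁺; anode: Pb²⁺/Pb. E°cell = +0.92 V, n = 2.
log K = nE°cell / 0.0592 = (2)(+0.92) / 0.0592 = 31.1.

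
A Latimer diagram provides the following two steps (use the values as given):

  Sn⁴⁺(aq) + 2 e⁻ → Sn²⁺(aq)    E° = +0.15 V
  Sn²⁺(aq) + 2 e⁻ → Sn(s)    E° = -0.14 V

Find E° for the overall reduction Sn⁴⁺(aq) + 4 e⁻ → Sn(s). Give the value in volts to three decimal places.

Since ΔG° = −nFE° is additive over sequential reductions, n₃E°₃ = n₁E°₁ + n₂E°₂.
E°₃ = (2×+0.15 + 2×-0.14) / 4 = (+0.020) / 4 = +0.005 V.

+0.005 V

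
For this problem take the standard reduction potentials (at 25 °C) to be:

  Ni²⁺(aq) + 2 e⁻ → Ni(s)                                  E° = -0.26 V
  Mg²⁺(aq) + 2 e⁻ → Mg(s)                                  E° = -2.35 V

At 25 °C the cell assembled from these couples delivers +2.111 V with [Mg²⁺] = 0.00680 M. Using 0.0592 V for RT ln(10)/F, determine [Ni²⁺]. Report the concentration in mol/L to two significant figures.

Ni²⁺/Ni is the cathode, Mg²⁺/Mg the anode: E°cell = +2.09 V, n = 2.
Overall reaction: Ni²⁺(aq) + Mg(s) → Ni(s) + Mg²⁺(aq); Q = [Mg²⁺]^1/[Ni²⁺]^1.
From E = E° − (0.0592/n) log Q: log Q = (E° − E)·n/0.0592 = (+2.09 − (+2.111))·2/0.0592 = -0.7095.
So 1·log[Ni²⁺] = 1·log(0.0068) − log Q = -2.1675 − (-0.7095) = -1.4580; [Ni²⁺] = 10^(-1.4580) ≈ 0.035 M.

0.035 M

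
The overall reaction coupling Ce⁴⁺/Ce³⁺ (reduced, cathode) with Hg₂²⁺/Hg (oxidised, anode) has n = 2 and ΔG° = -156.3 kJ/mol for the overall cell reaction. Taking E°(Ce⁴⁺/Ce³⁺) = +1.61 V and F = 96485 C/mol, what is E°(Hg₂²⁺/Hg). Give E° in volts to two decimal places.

E°cell = −ΔG°/(nF) = −(-156.3×10³)/((2)(96485)) = +0.810 V.
Since Ce⁴⁺/Ce³⁺ is the cathode and Hg₂²⁺/Hg the anode, E°cell = E°(Ce⁴⁺/Ce³⁺) − E°(Hg₂²⁺/Hg).
So E°(Hg₂²⁺/Hg) = E°(Ce⁴⁺/Ce³⁺) − E°cell = (+1.61) − (+0.810) = +0.80 V.

+0.80 V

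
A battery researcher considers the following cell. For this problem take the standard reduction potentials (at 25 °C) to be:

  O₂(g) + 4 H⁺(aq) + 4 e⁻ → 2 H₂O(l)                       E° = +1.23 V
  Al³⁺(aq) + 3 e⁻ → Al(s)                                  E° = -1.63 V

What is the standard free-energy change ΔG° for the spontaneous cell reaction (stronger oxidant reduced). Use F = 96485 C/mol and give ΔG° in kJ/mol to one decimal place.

-3311.4 kJ/mol

O₂/H₂O (E° = +1.23 V) is the cathode; Al³⁺/Al (E° = -1.63 V) is the anode, so E°cell = +2.86 V.
Balancing electrons gives n = 12 (lcm of 4 and 3).
ΔG° = −nFE° = −(12)(96485)(+2.86) = -3,311,365 J = -3311.4 kJ/mol.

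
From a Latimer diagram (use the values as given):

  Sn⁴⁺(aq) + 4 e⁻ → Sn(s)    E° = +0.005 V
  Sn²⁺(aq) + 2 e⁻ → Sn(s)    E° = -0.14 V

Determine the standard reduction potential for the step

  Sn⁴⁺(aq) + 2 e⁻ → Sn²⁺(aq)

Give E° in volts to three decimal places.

+0.150 V

Sequential free energies add, so n₃E°₃ = n₁E°₁ + n₂E°₂.
With n₃ = 4, and the known step contributing 2×(-0.14) V, the unknown satisfies 2·E° = 4×(+0.005) − 2×(-0.14) = +0.300.
E° = +0.300 / 2 = +0.150 V.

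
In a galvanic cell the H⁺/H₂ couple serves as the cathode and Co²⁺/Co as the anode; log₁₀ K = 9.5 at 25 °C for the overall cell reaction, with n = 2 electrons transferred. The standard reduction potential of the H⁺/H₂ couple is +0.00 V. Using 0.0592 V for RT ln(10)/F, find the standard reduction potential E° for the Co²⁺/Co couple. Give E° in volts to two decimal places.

-0.28 V

E°cell = (0.0592/n)·log K = (0.0592/2)(9.5) = +0.281 V.
Since H⁺/H₂ is the cathode and Co²⁺/Co the anode, E°cell = E°(H⁺/H₂) − E°(Co²⁺/Co).
So E°(Co²⁺/Co) = E°(H⁺/H₂) − E°cell = (+0.00) − (+0.281) = -0.28 V.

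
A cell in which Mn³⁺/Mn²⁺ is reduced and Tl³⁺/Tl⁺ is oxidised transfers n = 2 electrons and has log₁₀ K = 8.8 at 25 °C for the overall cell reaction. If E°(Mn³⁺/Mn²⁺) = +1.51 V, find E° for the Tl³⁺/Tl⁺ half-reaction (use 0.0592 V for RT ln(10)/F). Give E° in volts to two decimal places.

E°cell = (0.0592/n)·log K = (0.0592/2)(8.8) = +0.260 V.
Since Mn³⁺/Mn²⁺ is the cathode and Tl³⁺/Tl⁺ the anode, E°cell = E°(Mn³⁺/Mn²⁺) − E°(Tl³⁺/Tl⁺).
So E°(Tl³⁺/Tl⁺) = E°(Mn³⁺/Mn²⁺) − E°cell = (+1.51) − (+0.260) = +1.25 V.

+1.25 V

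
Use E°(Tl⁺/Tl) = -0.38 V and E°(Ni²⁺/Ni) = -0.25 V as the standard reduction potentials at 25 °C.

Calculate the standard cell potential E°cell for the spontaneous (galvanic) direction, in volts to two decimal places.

The Ni²⁺/Ni couple has the higher reduction potential, so it is the cathode; Tl⁺/Tl is oxidised at the anode.
E°cell = E°(cathode) − E°(anode) = (-0.25) − (-0.38) = +0.13 V.

+0.13 V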